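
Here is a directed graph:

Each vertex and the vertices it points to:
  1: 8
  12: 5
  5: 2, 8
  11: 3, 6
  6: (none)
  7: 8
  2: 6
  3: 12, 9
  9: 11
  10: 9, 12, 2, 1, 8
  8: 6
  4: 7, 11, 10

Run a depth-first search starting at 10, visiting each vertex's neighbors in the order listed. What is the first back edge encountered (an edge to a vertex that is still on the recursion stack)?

DFS from 10 (visiting each vertex's neighbors in the order listed); mark gray on enter, black on exit:
10 gray
  9 gray
    11 gray
      3 gray
        12 gray
          5 gray
            2 gray
              6 gray
              6 black
            2 black
            8 gray
              8→6: 6 black — skip
            8 black
          5 black
        12 black
        3→9: 9 is gray → back edge
First back edge: 3 → 9.

3->9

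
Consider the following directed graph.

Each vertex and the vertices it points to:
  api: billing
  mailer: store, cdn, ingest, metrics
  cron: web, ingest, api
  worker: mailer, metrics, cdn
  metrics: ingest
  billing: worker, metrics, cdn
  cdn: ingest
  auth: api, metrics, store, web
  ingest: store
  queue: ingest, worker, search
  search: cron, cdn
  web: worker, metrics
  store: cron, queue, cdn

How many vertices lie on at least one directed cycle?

A vertex is on a directed cycle iff it belongs to a strongly connected component of size ≥ 2 (or has a self-loop).
The vertices on cycles are {api, cdn, web, cron, queue, store, ingest, mailer, search, worker, billing, metrics} — 12 in total.

12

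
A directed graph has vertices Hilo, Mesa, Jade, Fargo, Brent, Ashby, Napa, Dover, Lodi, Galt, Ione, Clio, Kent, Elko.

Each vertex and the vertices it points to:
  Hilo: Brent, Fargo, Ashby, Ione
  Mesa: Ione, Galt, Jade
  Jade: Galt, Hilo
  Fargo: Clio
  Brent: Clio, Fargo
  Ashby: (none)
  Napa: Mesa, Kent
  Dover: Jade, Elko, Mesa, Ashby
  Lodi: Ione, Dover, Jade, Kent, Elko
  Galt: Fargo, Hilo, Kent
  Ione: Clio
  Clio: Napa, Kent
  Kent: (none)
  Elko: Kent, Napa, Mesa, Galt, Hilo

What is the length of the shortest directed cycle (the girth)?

For each vertex v, BFS finds the shortest path from v back to v.
The shortest such closed walk is Mesa → Ione → Clio → Napa → Mesa, length 4.

4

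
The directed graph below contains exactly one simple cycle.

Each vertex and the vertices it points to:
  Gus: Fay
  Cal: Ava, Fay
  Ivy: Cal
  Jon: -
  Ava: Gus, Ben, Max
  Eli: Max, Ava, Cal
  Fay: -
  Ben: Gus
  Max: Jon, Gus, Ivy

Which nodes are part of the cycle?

DFS with gray/black marking from Ava:
Ava gray
  Gus gray
    Fay gray
    Fay black
  Gus black
  Ben gray
    Ben→Gus: Gus black — skip
  Ben black
  Max gray
    Jon gray
    Jon black
    Max→Gus: Gus black — skip
    Ivy gray
      Cal gray
        Cal→Ava: Ava is gray → back edge
Back edge closes the cycle Ava → Max → Ivy → Cal → Ava; its vertices are {Ava, Cal, Ivy, Max}.

Ava, Cal, Ivy, Max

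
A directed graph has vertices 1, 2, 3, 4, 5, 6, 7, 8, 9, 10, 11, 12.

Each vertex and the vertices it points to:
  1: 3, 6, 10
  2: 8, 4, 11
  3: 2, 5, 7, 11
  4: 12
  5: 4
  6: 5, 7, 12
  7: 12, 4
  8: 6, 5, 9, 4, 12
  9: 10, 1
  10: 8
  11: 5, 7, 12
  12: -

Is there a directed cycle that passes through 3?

3 is on a cycle iff 3 can reach itself via ≥1 edge.
3 → 2 → 8 → 9 → 1 → 3 — yes.

Yes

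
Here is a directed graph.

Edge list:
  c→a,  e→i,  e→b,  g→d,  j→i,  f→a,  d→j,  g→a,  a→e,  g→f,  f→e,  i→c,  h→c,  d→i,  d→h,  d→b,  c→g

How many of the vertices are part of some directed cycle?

A vertex is on a directed cycle iff it belongs to a strongly connected component of size ≥ 2 (or has a self-loop).
The vertices on cycles are {a, c, d, e, f, g, h, i, j} — 9 in total.

9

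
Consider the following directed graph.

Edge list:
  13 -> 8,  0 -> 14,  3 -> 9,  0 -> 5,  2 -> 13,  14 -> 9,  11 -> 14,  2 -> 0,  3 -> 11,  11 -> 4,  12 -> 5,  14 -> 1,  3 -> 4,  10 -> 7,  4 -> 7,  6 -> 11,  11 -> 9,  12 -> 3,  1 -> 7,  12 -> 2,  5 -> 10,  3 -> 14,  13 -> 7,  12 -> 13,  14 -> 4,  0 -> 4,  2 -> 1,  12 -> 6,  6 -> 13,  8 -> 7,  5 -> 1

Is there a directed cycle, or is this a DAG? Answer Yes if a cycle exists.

DFS with white/gray/black marking, starting from 3:
3 gray
  4 gray
    7 gray
    7 black
  4 black
  11 gray
    9 gray
    9 black
    11→4: 4 black — skip
    14 gray
      14→9: 9 black — skip
      14→4: 4 black — skip
      1 gray
        1→7: 7 black — skip
      1 black
    14 black
  11 black
  3→14: 14 black — skip
  3→9: 9 black — skip
3 black
0 gray
  0→14: 14 black — skip
  0→4: 4 black — skip
  5 gray
    5→1: 1 black — skip
    10 gray
      10→7: 7 black — skip
    10 black
  5 black
0 black
2 gray
  13 gray
    13→7: 7 black — skip
    8 gray
      8→7: 7 black — skip
    8 black
  13 black
  2→1: 1 black — skip
  2→0: 0 black — skip
2 black
6 gray
  6→13: 13 black — skip
  6→11: 11 black — skip
6 black
12 gray
  12→6: 6 black — skip
  12→2: 2 black — skip
  12→5: 5 black — skip
  12→13: 13 black — skip
  12→3: 3 black — skip
12 black
Every edge goes to a white or black vertex — no back edge, so the graph is acyclic.

No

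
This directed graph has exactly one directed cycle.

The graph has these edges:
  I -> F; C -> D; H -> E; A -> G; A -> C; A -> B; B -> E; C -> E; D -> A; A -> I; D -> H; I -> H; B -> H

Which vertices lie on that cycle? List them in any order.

DFS with gray/black marking from A:
A gray
  G gray
  G black
  C gray
    E gray
    E black
    D gray
      D→A: A is gray → back edge
Back edge closes the cycle A → C → D → A; its vertices are {A, C, D}.

A, C, D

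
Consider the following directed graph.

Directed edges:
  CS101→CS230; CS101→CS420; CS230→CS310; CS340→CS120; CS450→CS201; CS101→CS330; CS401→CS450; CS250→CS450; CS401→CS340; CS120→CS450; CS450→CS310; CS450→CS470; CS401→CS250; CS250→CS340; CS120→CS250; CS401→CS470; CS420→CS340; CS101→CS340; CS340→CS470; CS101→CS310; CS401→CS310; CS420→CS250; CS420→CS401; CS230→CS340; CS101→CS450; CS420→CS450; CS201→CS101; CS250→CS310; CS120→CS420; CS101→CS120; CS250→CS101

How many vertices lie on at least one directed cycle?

9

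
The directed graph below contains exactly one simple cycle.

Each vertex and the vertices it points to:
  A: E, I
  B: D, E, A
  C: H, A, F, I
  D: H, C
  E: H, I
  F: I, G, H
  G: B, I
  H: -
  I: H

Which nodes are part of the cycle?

DFS with gray/black marking from G:
G gray
  B gray
    D gray
      H gray
      H black
      C gray
        C→H: H black — skip
        A gray
          E gray
            E→H: H black — skip
            I gray
              I→H: H black — skip
            I black
          E black
          A→I: I black — skip
        A black
        F gray
          F→I: I black — skip
          F→G: G is gray → back edge
Back edge closes the cycle G → B → D → C → F → G; its vertices are {B, C, D, F, G}.

B, C, D, F, G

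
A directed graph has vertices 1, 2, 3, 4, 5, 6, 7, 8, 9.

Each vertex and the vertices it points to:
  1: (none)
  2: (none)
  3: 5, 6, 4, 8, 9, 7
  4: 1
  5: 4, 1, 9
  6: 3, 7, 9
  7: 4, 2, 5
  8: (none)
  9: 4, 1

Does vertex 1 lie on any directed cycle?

No

1 lies on a cycle iff there is a path from 1 back to itself.
Exploring from 1, it never reaches itself; equivalently, its strongly connected component is a singleton.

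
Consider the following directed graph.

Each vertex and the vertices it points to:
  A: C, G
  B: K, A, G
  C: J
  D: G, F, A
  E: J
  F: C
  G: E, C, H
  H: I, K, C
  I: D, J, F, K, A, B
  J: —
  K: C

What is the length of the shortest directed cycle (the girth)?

4

For each vertex v, BFS finds the shortest path from v back to v.
The shortest such closed walk is I → A → G → H → I, length 4.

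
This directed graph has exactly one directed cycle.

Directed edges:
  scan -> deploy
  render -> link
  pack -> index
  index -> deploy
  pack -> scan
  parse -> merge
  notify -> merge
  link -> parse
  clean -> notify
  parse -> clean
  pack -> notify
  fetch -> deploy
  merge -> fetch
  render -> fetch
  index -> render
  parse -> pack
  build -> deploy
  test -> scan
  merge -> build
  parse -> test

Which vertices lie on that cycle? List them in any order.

link, pack, index, parse, render

DFS with gray/black marking from render:
render gray
  link gray
    parse gray
      pack gray
        index gray
          index→render: render is gray → back edge
Back edge closes the cycle render → link → parse → pack → index → render; its vertices are {link, pack, index, parse, render}.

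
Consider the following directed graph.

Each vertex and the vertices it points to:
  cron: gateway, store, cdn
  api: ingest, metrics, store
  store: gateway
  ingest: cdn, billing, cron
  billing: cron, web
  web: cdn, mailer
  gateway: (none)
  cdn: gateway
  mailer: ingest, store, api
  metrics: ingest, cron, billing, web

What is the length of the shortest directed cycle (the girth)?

4

For each vertex v, BFS finds the shortest path from v back to v.
The shortest such closed walk is mailer → ingest → billing → web → mailer, length 4.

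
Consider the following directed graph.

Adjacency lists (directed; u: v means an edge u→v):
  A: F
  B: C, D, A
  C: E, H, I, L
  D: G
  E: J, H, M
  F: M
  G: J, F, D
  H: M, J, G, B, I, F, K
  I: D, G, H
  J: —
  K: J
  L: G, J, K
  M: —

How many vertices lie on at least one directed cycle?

A vertex is on a directed cycle iff it belongs to a strongly connected component of size ≥ 2 (or has a self-loop).
The vertices on cycles are {B, C, D, E, G, H, I} — 7 in total.

7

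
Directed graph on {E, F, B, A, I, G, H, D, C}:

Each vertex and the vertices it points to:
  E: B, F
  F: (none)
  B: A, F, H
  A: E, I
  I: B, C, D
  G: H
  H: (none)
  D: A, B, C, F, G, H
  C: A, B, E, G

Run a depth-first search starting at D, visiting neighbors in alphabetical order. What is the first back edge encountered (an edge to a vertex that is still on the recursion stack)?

B->A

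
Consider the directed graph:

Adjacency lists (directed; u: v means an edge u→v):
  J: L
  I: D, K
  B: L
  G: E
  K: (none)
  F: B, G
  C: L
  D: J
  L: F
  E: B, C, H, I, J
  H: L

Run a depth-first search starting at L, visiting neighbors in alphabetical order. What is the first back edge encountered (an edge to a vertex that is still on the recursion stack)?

B->L

DFS from L (visiting neighbors in alphabetical order); mark gray on enter, black on exit:
L gray
  F gray
    B gray
      B→L: L is gray → back edge
First back edge: B → L.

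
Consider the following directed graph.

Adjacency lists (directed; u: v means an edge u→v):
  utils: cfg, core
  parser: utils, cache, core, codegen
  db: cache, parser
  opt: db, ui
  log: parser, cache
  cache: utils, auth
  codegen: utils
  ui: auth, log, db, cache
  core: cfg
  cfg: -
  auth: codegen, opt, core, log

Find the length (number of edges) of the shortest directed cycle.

For each vertex v, BFS finds the shortest path from v back to v.
The shortest such closed walk is ui → auth → opt → ui, length 3.

3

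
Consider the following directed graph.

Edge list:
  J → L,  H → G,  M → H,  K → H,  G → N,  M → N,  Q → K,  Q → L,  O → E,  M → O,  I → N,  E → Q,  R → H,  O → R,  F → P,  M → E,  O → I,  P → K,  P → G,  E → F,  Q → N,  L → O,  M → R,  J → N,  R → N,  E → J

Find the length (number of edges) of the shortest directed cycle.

4

For each vertex v, BFS finds the shortest path from v back to v.
The shortest such closed walk is O → E → J → L → O, length 4.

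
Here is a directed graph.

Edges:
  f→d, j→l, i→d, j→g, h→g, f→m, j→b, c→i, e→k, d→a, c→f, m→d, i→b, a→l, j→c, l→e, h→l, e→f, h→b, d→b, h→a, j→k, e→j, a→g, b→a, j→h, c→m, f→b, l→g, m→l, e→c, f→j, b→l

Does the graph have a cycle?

Yes

DFS with white/gray/black marking, starting from i:
i gray
  d gray
    b gray
      l gray
        g gray
        g black
        e gray
          j gray
            j→b: b is gray → back edge
Back edge found, so a cycle exists: b → l → e → j → b.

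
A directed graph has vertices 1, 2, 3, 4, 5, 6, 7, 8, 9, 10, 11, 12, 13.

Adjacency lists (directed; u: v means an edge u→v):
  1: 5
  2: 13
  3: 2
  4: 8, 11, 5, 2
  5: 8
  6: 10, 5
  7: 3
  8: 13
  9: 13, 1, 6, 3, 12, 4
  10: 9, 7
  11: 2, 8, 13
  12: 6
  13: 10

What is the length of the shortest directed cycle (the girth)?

3

For each vertex v, BFS finds the shortest path from v back to v.
The shortest such closed walk is 9 → 13 → 10 → 9, length 3.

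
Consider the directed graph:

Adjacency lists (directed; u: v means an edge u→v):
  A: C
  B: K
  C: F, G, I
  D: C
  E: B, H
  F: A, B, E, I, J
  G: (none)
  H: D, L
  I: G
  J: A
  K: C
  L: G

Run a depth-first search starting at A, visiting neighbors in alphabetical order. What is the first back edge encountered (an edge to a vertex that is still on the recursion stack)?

F->A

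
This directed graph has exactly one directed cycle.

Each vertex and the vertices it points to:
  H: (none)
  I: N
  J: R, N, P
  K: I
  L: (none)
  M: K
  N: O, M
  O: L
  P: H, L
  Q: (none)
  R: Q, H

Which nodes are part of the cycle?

I, K, M, N

DFS with gray/black marking from N:
N gray
  O gray
    L gray
    L black
  O black
  M gray
    K gray
      I gray
        I→N: N is gray → back edge
Back edge closes the cycle N → M → K → I → N; its vertices are {I, K, M, N}.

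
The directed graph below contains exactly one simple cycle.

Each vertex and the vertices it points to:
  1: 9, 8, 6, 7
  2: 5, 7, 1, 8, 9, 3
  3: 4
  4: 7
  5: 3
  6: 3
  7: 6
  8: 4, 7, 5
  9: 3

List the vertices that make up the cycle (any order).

3, 4, 6, 7

DFS with gray/black marking from 4:
4 gray
  7 gray
    6 gray
      3 gray
        3→4: 4 is gray → back edge
Back edge closes the cycle 4 → 7 → 6 → 3 → 4; its vertices are {3, 4, 6, 7}.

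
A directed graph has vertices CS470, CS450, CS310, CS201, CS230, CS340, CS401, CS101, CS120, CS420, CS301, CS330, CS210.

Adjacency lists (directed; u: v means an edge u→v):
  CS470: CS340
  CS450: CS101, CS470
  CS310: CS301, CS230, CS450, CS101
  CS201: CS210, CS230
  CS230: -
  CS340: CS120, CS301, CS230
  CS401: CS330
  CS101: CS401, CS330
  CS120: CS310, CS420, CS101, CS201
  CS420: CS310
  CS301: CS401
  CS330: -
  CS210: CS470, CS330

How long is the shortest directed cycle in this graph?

5

For each vertex v, BFS finds the shortest path from v back to v.
The shortest such closed walk is CS470 → CS340 → CS120 → CS201 → CS210 → CS470, length 5.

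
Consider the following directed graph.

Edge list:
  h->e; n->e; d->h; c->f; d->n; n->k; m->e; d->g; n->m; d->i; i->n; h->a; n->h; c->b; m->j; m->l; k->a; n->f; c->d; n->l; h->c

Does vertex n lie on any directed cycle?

n is on a cycle iff n can reach itself via ≥1 edge.
n → h → c → d → n — yes.

Yes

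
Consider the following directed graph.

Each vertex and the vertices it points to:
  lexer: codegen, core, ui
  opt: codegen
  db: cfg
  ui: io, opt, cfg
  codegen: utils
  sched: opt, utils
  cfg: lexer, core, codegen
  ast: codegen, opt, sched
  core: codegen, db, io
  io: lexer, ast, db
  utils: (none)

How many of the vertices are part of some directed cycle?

6

A vertex is on a directed cycle iff it belongs to a strongly connected component of size ≥ 2 (or has a self-loop).
The vertices on cycles are {db, io, ui, cfg, core, lexer} — 6 in total.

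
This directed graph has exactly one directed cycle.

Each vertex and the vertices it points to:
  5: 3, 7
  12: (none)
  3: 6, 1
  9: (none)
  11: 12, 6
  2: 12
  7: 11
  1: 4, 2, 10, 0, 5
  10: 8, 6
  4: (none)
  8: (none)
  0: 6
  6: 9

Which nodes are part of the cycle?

1, 3, 5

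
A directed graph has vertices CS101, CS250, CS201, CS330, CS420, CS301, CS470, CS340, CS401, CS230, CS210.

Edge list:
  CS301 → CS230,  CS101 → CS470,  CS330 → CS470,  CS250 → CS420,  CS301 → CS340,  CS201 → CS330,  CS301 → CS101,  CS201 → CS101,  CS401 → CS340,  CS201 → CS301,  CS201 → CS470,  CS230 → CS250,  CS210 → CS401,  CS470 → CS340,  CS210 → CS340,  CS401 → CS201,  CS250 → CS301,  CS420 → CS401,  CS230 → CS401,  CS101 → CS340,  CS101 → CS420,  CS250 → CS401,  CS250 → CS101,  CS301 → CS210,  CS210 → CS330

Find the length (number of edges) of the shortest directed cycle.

For each vertex v, BFS finds the shortest path from v back to v.
The shortest such closed walk is CS250 → CS301 → CS230 → CS250, length 3.

3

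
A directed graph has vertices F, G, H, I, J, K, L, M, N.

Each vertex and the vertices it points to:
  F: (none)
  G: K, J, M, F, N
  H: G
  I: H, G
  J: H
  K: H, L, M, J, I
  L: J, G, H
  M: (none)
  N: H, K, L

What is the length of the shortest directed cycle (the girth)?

For each vertex v, BFS finds the shortest path from v back to v.
The shortest such closed walk is G → J → H → G, length 3.

3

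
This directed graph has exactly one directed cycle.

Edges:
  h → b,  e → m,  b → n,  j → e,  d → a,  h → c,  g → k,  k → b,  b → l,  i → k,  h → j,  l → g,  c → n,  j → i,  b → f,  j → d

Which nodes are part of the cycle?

b, g, k, l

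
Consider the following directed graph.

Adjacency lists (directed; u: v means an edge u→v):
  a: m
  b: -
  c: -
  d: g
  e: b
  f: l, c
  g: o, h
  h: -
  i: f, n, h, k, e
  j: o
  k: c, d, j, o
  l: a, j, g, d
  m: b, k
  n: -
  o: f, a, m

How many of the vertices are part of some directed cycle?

9

A vertex is on a directed cycle iff it belongs to a strongly connected component of size ≥ 2 (or has a self-loop).
The vertices on cycles are {a, d, f, g, j, k, l, m, o} — 9 in total.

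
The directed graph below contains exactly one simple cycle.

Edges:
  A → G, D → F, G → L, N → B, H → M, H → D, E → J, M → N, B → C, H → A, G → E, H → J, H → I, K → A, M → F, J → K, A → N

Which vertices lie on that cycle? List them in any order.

DFS with gray/black marking from A:
A gray
  N gray
    B gray
      C gray
      C black
    B black
  N black
  G gray
    L gray
    L black
    E gray
      J gray
        K gray
          K→A: A is gray → back edge
Back edge closes the cycle A → G → E → J → K → A; its vertices are {A, E, G, J, K}.

A, E, G, J, K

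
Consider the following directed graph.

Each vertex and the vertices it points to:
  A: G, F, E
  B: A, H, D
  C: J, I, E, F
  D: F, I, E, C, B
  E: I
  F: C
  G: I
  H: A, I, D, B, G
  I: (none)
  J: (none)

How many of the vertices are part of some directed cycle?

5

A vertex is on a directed cycle iff it belongs to a strongly connected component of size ≥ 2 (or has a self-loop).
The vertices on cycles are {B, C, D, F, H} — 5 in total.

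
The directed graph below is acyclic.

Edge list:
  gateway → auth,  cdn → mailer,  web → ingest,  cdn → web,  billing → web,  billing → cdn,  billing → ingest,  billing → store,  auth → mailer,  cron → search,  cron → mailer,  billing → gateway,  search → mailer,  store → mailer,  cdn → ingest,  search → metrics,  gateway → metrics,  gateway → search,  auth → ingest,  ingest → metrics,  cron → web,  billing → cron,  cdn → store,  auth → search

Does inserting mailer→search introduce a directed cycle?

Adding mailer→search creates a cycle iff search can already reach mailer.
Path from search: search → mailer.
So search → … → mailer → search is a cycle.

Yes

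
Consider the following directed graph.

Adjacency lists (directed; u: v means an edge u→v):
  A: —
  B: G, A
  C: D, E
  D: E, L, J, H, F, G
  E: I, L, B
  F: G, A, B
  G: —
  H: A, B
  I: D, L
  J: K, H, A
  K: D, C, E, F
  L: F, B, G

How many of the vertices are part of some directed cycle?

A vertex is on a directed cycle iff it belongs to a strongly connected component of size ≥ 2 (or has a self-loop).
The vertices on cycles are {C, D, E, I, J, K} — 6 in total.

6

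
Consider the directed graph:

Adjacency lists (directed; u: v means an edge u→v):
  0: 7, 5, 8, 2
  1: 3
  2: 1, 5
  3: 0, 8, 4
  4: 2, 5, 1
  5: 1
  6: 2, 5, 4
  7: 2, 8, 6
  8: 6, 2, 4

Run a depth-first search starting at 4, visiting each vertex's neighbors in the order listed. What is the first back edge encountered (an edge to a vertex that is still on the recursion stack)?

7→2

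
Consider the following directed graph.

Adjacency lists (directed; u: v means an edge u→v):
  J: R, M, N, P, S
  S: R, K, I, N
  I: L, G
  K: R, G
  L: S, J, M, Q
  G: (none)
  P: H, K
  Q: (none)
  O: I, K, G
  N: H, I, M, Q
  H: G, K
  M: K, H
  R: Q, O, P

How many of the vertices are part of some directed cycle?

A vertex is on a directed cycle iff it belongs to a strongly connected component of size ≥ 2 (or has a self-loop).
The vertices on cycles are {H, I, J, K, L, M, N, O, P, R, S} — 11 in total.

11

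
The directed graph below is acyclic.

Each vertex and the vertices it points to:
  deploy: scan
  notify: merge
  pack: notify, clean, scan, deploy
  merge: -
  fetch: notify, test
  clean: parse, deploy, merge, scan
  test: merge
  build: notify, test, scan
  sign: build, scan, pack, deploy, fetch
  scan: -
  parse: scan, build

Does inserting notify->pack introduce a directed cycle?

Adding notify→pack creates a cycle iff pack can already reach notify.
Path from pack: pack → notify.
So pack → … → notify → pack is a cycle.

Yes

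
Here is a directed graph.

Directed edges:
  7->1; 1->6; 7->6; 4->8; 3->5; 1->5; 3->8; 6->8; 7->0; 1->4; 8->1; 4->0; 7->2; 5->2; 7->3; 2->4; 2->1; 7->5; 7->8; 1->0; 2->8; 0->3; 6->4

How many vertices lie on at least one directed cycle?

A vertex is on a directed cycle iff it belongs to a strongly connected component of size ≥ 2 (or has a self-loop).
The vertices on cycles are {0, 1, 2, 3, 4, 5, 6, 8} — 8 in total.

8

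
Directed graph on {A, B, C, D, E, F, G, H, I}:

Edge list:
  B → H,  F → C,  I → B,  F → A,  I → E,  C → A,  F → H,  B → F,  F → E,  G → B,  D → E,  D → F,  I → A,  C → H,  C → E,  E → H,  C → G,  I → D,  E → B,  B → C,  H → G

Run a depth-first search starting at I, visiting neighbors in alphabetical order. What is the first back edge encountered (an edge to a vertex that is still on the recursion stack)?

DFS from I (visiting neighbors in alphabetical order); mark gray on enter, black on exit:
I gray
  A gray
  A black
  B gray
    C gray
      C→A: A black — skip
      E gray
        E→B: B is gray → back edge
First back edge: E → B.

E->B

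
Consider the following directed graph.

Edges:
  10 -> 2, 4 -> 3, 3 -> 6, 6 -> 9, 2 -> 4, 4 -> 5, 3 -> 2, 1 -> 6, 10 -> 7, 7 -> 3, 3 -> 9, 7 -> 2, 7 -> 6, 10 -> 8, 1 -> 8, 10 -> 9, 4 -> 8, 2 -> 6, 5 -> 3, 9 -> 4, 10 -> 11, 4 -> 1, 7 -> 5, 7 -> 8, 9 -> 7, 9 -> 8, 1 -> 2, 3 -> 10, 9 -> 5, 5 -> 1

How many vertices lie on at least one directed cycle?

9

A vertex is on a directed cycle iff it belongs to a strongly connected component of size ≥ 2 (or has a self-loop).
The vertices on cycles are {1, 2, 3, 4, 5, 6, 7, 9, 10} — 9 in total.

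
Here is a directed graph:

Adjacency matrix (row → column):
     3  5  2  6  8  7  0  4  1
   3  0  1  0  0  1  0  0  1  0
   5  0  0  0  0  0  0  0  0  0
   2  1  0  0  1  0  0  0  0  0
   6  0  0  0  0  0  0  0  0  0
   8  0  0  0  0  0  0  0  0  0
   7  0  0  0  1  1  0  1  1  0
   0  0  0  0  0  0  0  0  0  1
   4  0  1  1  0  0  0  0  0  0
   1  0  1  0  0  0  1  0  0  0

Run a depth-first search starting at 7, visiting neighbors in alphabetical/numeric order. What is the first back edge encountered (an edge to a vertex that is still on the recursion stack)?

DFS from 7 (visiting neighbors in alphabetical/numeric order); mark gray on enter, black on exit:
7 gray
  0 gray
    1 gray
      5 gray
      5 black
      1→7: 7 is gray → back edge
First back edge: 1 → 7.

1->7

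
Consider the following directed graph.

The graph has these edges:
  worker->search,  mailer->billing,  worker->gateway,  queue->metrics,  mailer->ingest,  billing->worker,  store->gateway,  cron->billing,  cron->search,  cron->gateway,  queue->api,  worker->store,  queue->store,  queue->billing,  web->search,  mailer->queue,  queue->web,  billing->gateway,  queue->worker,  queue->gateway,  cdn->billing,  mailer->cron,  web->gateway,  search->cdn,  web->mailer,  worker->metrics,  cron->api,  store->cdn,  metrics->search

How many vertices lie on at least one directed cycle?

A vertex is on a directed cycle iff it belongs to a strongly connected component of size ≥ 2 (or has a self-loop).
The vertices on cycles are {cdn, web, queue, store, mailer, search, worker, billing, metrics} — 9 in total.

9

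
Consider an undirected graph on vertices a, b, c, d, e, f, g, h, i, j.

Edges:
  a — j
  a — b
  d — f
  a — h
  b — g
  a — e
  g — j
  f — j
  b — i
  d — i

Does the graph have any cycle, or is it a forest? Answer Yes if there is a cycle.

DFS, tracking each vertex's parent; an edge to a visited non-parent vertex closes a cycle.
Start from h:
visit h (parent –)
  visit a (parent h)
    visit j (parent a)
      visit g (parent j)
        g–j: parent, skip
        visit b (parent g)
          visit i (parent b)
            visit d (parent i)
              d–i: parent, skip
              visit f (parent d)
                f–d: parent, skip
                f–j: j visited and ≠ parent → cycle
Cycle: j – g – b – i – d – f – j.

Yes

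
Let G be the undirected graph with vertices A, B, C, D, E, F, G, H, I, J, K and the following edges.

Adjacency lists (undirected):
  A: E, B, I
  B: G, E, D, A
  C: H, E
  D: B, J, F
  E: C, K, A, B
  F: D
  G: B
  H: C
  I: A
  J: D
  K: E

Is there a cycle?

Yes

DFS, tracking each vertex's parent; an edge to a visited non-parent vertex closes a cycle.
Start from J:
visit J (parent –)
  visit D (parent J)
    visit B (parent D)
      visit G (parent B)
        G–B: parent, skip
      visit E (parent B)
        visit C (parent E)
          visit H (parent C)
            H–C: parent, skip
          C–E: parent, skip
        visit K (parent E)
          K–E: parent, skip
        visit A (parent E)
          A–E: parent, skip
          A–B: B visited and ≠ parent → cycle
Cycle: B – E – A – B.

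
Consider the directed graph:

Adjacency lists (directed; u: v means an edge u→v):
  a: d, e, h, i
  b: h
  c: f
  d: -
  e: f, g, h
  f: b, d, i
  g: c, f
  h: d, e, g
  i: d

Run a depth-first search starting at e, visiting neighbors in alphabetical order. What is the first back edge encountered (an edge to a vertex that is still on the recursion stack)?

DFS from e (visiting neighbors in alphabetical order); mark gray on enter, black on exit:
e gray
  f gray
    b gray
      h gray
        d gray
        d black
        h→e: e is gray → back edge
First back edge: h → e.

h->e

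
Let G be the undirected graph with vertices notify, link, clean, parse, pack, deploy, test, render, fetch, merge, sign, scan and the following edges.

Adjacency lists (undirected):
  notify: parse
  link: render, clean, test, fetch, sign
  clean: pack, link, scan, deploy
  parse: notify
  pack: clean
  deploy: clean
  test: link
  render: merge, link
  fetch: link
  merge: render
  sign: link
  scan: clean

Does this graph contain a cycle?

No

DFS, tracking each vertex's parent; an edge to a visited non-parent vertex closes a cycle.
Start from test:
visit test (parent –)
  visit link (parent test)
    visit render (parent link)
      visit merge (parent render)
        merge–render: parent, skip
      render–link: parent, skip
    visit clean (parent link)
      visit pack (parent clean)
        pack–clean: parent, skip
      clean–link: parent, skip
      visit scan (parent clean)
        scan–clean: parent, skip
      visit deploy (parent clean)
        deploy–clean: parent, skip
    link–test: parent, skip
    visit fetch (parent link)
      fetch–link: parent, skip
    visit sign (parent link)
      sign–link: parent, skip
visit notify (parent –)
  visit parse (parent notify)
    parse–notify: parent, skip
No non-parent visited neighbor found — the graph is a forest.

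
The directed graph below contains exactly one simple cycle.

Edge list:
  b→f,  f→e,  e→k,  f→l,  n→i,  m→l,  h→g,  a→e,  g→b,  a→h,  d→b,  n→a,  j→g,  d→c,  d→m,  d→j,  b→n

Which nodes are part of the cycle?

a, b, g, h, n

DFS with gray/black marking from b:
b gray
  n gray
    i gray
    i black
    a gray
      h gray
        g gray
          g→b: b is gray → back edge
Back edge closes the cycle b → n → a → h → g → b; its vertices are {a, b, g, h, n}.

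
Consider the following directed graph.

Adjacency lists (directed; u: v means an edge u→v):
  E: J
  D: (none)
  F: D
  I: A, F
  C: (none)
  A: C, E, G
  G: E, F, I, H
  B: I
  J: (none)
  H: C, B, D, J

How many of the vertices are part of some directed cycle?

5

A vertex is on a directed cycle iff it belongs to a strongly connected component of size ≥ 2 (or has a self-loop).
The vertices on cycles are {A, B, G, H, I} — 5 in total.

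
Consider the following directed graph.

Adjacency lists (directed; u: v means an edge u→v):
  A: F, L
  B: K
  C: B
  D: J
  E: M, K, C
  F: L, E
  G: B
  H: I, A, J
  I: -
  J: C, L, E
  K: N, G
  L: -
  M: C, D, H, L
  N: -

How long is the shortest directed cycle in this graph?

For each vertex v, BFS finds the shortest path from v back to v.
The shortest such closed walk is K → G → B → K, length 3.

3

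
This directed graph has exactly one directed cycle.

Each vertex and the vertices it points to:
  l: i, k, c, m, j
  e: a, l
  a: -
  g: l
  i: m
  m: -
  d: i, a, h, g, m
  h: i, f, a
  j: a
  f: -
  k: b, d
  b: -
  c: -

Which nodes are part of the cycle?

DFS with gray/black marking from l:
l gray
  i gray
    m gray
    m black
  i black
  k gray
    b gray
    b black
    d gray
      d→i: i black — skip
      a gray
      a black
      h gray
        h→i: i black — skip
        f gray
        f black
        h→a: a black — skip
      h black
      g gray
        g→l: l is gray → back edge
Back edge closes the cycle l → k → d → g → l; its vertices are {d, g, k, l}.

d, g, k, l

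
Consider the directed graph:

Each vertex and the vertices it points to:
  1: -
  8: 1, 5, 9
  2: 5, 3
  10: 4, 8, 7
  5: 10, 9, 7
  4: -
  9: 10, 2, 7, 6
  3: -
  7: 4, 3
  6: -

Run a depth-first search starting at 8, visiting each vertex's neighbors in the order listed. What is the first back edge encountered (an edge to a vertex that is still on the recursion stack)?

10→8

DFS from 8 (visiting each vertex's neighbors in the order listed); mark gray on enter, black on exit:
8 gray
  1 gray
  1 black
  5 gray
    10 gray
      4 gray
      4 black
      10→8: 8 is gray → back edge
First back edge: 10 → 8.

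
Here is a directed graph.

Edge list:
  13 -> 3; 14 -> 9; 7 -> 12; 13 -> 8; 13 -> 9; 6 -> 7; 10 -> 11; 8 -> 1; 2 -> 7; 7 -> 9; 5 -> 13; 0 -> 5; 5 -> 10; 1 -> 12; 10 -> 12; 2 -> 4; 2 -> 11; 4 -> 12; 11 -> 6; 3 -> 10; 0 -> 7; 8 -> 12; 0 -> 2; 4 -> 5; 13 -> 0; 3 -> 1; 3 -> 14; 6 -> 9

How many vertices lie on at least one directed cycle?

5

A vertex is on a directed cycle iff it belongs to a strongly connected component of size ≥ 2 (or has a self-loop).
The vertices on cycles are {0, 2, 4, 5, 13} — 5 in total.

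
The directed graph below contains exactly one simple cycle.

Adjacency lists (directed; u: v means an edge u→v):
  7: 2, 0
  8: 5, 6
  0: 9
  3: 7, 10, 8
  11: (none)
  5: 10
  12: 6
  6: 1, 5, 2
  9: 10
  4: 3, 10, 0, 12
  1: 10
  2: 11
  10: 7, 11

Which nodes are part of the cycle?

0, 7, 9, 10

DFS with gray/black marking from 7:
7 gray
  2 gray
    11 gray
    11 black
  2 black
  0 gray
    9 gray
      10 gray
        10→7: 7 is gray → back edge
Back edge closes the cycle 7 → 0 → 9 → 10 → 7; its vertices are {0, 7, 9, 10}.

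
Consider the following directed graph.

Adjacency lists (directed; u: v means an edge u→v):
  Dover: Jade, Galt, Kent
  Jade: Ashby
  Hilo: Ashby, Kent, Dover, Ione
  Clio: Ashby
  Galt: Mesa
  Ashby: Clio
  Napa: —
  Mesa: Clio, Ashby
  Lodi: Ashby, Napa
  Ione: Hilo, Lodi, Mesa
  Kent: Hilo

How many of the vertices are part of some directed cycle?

6

A vertex is on a directed cycle iff it belongs to a strongly connected component of size ≥ 2 (or has a self-loop).
The vertices on cycles are {Clio, Hilo, Ione, Kent, Ashby, Dover} — 6 in total.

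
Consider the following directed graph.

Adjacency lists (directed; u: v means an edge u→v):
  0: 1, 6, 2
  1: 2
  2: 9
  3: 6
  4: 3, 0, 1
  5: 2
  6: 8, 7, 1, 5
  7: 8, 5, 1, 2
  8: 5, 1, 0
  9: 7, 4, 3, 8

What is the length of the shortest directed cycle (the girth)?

3

For each vertex v, BFS finds the shortest path from v back to v.
The shortest such closed walk is 9 → 7 → 2 → 9, length 3.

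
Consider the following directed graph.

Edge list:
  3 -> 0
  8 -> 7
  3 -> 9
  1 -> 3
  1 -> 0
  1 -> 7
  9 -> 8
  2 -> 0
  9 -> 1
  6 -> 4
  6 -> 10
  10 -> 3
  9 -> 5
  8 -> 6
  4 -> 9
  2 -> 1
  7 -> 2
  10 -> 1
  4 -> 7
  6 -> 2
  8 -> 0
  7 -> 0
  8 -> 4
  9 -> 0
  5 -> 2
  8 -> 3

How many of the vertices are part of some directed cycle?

10

A vertex is on a directed cycle iff it belongs to a strongly connected component of size ≥ 2 (or has a self-loop).
The vertices on cycles are {1, 2, 3, 4, 5, 6, 7, 8, 9, 10} — 10 in total.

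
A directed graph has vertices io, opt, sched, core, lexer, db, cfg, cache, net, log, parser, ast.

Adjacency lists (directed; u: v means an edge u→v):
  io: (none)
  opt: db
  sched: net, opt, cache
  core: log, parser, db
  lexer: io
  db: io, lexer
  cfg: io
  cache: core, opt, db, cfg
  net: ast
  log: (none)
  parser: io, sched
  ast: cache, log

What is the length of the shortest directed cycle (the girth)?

For each vertex v, BFS finds the shortest path from v back to v.
The shortest such closed walk is sched → cache → core → parser → sched, length 4.

4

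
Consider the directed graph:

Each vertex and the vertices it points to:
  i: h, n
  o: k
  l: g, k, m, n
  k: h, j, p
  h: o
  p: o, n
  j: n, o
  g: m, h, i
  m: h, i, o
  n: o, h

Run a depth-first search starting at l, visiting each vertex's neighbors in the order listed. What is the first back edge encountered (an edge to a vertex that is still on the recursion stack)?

DFS from l (visiting each vertex's neighbors in the order listed); mark gray on enter, black on exit:
l gray
  g gray
    m gray
      h gray
        o gray
          k gray
            k→h: h is gray → back edge
First back edge: k → h.

k→h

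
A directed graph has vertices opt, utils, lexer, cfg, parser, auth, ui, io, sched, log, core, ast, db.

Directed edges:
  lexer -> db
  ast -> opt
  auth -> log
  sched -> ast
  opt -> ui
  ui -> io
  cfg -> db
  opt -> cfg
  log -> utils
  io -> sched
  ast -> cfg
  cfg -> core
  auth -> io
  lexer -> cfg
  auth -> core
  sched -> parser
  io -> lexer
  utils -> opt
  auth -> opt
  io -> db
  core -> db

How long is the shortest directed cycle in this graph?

5

For each vertex v, BFS finds the shortest path from v back to v.
The shortest such closed walk is io → sched → ast → opt → ui → io, length 5.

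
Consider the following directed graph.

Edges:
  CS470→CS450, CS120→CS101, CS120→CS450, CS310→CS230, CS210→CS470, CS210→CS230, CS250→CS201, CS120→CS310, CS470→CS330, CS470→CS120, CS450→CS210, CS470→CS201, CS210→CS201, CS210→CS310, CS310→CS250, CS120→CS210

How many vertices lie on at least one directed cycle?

A vertex is on a directed cycle iff it belongs to a strongly connected component of size ≥ 2 (or has a self-loop).
The vertices on cycles are {CS120, CS210, CS450, CS470} — 4 in total.

4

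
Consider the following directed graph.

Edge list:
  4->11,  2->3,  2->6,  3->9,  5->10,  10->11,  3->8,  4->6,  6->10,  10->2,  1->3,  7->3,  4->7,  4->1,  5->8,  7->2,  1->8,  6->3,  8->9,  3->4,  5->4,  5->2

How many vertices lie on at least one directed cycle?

A vertex is on a directed cycle iff it belongs to a strongly connected component of size ≥ 2 (or has a self-loop).
The vertices on cycles are {1, 2, 3, 4, 6, 7, 10} — 7 in total.

7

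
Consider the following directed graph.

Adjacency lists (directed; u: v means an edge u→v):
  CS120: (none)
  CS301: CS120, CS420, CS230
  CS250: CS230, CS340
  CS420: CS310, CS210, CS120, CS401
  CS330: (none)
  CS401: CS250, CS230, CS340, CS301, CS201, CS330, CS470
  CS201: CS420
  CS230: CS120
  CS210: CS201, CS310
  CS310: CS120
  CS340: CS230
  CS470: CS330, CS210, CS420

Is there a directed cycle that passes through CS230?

No

CS230 lies on a cycle iff there is a path from CS230 back to itself.
Exploring from CS230, it never reaches itself; equivalently, its strongly connected component is a singleton.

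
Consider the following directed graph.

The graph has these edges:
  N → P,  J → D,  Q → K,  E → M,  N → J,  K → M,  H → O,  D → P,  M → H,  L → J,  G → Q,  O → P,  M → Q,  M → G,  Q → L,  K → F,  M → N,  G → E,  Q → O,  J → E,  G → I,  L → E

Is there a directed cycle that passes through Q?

Yes

Q is on a cycle iff Q can reach itself via ≥1 edge.
Q → K → M → Q — yes.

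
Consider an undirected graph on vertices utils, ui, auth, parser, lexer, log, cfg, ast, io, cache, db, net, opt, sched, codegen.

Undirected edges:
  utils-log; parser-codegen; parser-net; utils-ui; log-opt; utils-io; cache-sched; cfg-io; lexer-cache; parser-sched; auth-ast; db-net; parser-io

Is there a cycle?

DFS, tracking each vertex's parent; an edge to a visited non-parent vertex closes a cycle.
Start from db:
visit db (parent –)
  visit net (parent db)
    net–db: parent, skip
    visit parser (parent net)
      visit sched (parent parser)
        sched–parser: parent, skip
        visit cache (parent sched)
          visit lexer (parent cache)
            lexer–cache: parent, skip
          cache–sched: parent, skip
      visit io (parent parser)
        io–parser: parent, skip
        visit cfg (parent io)
          cfg–io: parent, skip
        visit utils (parent io)
          visit ui (parent utils)
            ui–utils: parent, skip
          utils–io: parent, skip
          visit log (parent utils)
            visit opt (parent log)
              opt–log: parent, skip
            log–utils: parent, skip
      visit codegen (parent parser)
        codegen–parser: parent, skip
      parser–net: parent, skip
visit auth (parent –)
  visit ast (parent auth)
    ast–auth: parent, skip
No non-parent visited neighbor found — the graph is a forest.

No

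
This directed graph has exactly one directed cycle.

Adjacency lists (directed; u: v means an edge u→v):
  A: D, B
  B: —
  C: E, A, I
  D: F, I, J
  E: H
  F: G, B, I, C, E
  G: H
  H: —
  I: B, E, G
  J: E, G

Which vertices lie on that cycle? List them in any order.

DFS with gray/black marking from A:
A gray
  D gray
    F gray
      G gray
        H gray
        H black
      G black
      B gray
      B black
      I gray
        I→B: B black — skip
        E gray
          E→H: H black — skip
        E black
        I→G: G black — skip
      I black
      C gray
        C→E: E black — skip
        C→A: A is gray → back edge
Back edge closes the cycle A → D → F → C → A; its vertices are {A, C, D, F}.

A, C, D, F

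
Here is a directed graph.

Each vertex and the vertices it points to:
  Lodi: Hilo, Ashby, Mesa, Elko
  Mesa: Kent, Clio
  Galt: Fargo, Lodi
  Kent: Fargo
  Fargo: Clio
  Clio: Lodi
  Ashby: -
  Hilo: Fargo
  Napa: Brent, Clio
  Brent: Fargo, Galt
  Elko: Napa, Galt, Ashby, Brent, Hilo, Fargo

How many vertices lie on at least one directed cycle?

10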